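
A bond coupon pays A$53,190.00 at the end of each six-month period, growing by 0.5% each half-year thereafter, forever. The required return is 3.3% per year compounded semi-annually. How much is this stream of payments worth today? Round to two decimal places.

A$4,625,217.39

Periodic rate r = 0.033/2 per half-year.
Growing perpetuity (Gordon): PV = PMT₁ / (r − g) = 53,190 / (r − 0.005) = A$4,625,217.39.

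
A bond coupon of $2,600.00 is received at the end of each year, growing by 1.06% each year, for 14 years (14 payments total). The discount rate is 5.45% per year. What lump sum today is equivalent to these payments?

Periodic rate r = 0.0545 per year.
Growing ordinary annuity: PV = PMT₁ × [1 − ((1+g)/(1+r))^n] / (r − g) = 2,600 × [1 − ((1+0.0106)/(1+r))^14] / (r − 0.0106) = $26,569.23.

$26,569.23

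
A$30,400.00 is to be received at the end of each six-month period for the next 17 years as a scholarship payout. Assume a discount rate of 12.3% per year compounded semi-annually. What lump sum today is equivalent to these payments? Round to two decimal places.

A$429,338.10

This is an ordinary annuity: 34 payments of A$30,400.00 at the end of each six-month period.
Periodic rate r = 0.123/2 per half-year; n is counted in half-years.
PV = PMT × [(1 − (1+r)^−n)/r] = 30,400 × [1 − (1+r)^−34] / r = A$429,338.10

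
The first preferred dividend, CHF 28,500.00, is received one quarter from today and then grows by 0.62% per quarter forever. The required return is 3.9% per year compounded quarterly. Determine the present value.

Periodic rate r = 0.039/4 per quarter.
Growing perpetuity (Gordon): PV = PMT₁ / (r − g) = 28,500 / (r − 0.0062) = CHF 8,028,169.01.

CHF 8,028,169.01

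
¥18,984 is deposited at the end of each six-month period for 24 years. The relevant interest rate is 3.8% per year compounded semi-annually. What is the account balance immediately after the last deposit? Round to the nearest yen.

¥1,466,853

This is an ordinary annuity: 48 deposits of ¥18,984 at the end of each six-month period.
Periodic rate r = 0.038/2 per half-year; n is counted in half-years.
FV = PMT × [((1+r)^n − 1)/r] = 18,984 × [(1+r)^48 − 1] / r = ¥1,466,853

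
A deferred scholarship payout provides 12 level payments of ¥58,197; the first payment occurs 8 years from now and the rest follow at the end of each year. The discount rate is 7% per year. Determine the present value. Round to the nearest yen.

Ordinary annuity of 12 payments, first payment at period 8.
Periodic rate r = 0.07 per year.
The ordinary-annuity PV formula values the stream one period before the first payment (period 7); discount that back 7 periods:
PV₀ = 58,197 × [1 − (1+r)^−12] / r × (1+r)^−7 = ¥287,860

¥287,860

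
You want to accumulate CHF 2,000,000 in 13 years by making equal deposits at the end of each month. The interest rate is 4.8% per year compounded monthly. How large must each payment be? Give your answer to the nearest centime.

Level ordinary annuity; solve FV = PMT × [((1+r)^n − 1)/r] for PMT.
Periodic rate r = 0.048/12 per month; n is counted in months.
With n = 156: PMT = 2,000,000 / ([((1+r)^n − 1)/r]) = CHF 9,258.65

CHF 9,258.65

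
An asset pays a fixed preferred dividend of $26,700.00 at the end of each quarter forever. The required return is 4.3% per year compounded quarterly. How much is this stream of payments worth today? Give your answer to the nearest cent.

Periodic rate r = 0.043/4 per quarter.
Level perpetuity: PV = PMT / r = 26,700 / (0.043/4) = $2,483,720.93.

$2,483,720.93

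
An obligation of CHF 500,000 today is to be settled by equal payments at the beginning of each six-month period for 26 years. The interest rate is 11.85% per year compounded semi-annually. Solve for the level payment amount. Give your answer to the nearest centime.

CHF 29,443.86

Level annuity due; solve PV = PMT × [(1 − (1+r)^−n)/r] × (1+r) for PMT.
Periodic rate r = 0.1185/2 per half-year; n is counted in half-years.
With n = 52: PMT = 500,000 / ([(1 − (1+r)^−n)/r] × (1+r)) = CHF 29,443.86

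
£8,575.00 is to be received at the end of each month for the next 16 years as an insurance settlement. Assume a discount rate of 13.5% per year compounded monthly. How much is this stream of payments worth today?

£673,252.35

This is an ordinary annuity: 192 payments of £8,575.00 at the end of each month.
Periodic rate r = 0.135/12 per month; n is counted in months.
PV = PMT × [(1 − (1+r)^−n)/r] = 8,575 × [1 − (1+r)^−192] / r = £673,252.35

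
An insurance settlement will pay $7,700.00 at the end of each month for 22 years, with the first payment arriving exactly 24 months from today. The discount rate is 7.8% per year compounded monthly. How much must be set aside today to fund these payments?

$836,100.27

Ordinary annuity of 264 payments, first payment at period 24.
Periodic rate r = 0.078/12 per month; n is counted in months.
The ordinary-annuity PV formula values the stream one period before the first payment (period 23); discount that back 23 periods:
PV₀ = 7,700 × [1 − (1+r)^−264] / r × (1+r)^−23 = $836,100.27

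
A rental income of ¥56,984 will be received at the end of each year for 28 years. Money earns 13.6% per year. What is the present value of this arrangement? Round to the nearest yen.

This is an ordinary annuity: 28 payments of ¥56,984 at the end of each year.
Periodic rate r = 0.136 per year.
PV = PMT × [(1 − (1+r)^−n)/r] = 56,984 × [1 − (1+r)^−28] / r = ¥407,207

¥407,207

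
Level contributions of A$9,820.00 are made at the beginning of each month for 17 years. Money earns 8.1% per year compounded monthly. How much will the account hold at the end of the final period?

This is an annuity due: 204 deposits of A$9,820.00 at the beginning of each month.
Periodic rate r = 0.081/12 per month; n is counted in months.
FV = PMT × [((1+r)^n − 1)/r] × (1+r) = 9,820 × [(1+r)^204 − 1] / r × (1+r) = A$4,312,913.18

A$4,312,913.18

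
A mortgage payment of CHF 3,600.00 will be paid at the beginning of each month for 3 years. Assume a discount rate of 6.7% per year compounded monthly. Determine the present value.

This is an annuity due: 36 payments of CHF 3,600.00 at the beginning of each month.
Periodic rate r = 0.067/12 per month; n is counted in months.
PV = PMT × [(1 − (1+r)^−n)/r] × (1+r) = 3,600 × [1 − (1+r)^−36] / r × (1+r) = CHF 117,764.68

CHF 117,764.68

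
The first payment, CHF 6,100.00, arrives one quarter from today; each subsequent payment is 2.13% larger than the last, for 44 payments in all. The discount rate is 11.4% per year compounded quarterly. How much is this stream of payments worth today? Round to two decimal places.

CHF 225,273.02

Periodic rate r = 0.114/4 per quarter; n is counted in quarters.
Growing ordinary annuity: PV = PMT₁ × [1 − ((1+g)/(1+r))^n] / (r − g) = 6,100 × [1 − ((1+0.0213)/(1+r))^44] / (r − 0.0213) = CHF 225,273.02.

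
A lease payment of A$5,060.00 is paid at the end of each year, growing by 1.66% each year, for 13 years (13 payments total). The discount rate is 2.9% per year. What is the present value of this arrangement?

A$59,502.28

Periodic rate r = 0.029 per year.
Growing ordinary annuity: PV = PMT₁ × [1 − ((1+g)/(1+r))^n] / (r − g) = 5,060 × [1 − ((1+0.0166)/(1+r))^13] / (r − 0.0166) = A$59,502.28.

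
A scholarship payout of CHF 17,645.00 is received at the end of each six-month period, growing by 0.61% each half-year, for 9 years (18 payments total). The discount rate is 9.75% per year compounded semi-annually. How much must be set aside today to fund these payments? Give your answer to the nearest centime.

Periodic rate r = 0.0975/2 per half-year; n is counted in half-years.
Growing ordinary annuity: PV = PMT₁ × [1 − ((1+g)/(1+r))^n] / (r − g) = 17,645 × [1 − ((1+0.0061)/(1+r))^18] / (r − 0.0061) = CHF 217,765.16.

CHF 217,765.16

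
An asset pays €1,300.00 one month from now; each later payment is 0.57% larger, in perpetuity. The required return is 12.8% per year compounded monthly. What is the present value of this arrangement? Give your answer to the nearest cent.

Periodic rate r = 0.128/12 per month.
Growing perpetuity (Gordon): PV = PMT₁ / (r − g) = 1,300 / (r − 0.0057) = €261,744.97.

€261,744.97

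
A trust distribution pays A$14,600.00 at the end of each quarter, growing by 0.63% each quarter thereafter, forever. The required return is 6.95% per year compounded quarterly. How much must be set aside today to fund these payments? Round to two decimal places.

Periodic rate r = 0.0695/4 per quarter.
Growing perpetuity (Gordon): PV = PMT₁ / (r − g) = 14,600 / (r − 0.0063) = A$1,318,284.42.

A$1,318,284.42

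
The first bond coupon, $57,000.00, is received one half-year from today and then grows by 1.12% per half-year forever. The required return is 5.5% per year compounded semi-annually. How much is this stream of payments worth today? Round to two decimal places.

$3,496,932.52

Periodic rate r = 0.055/2 per half-year.
Growing perpetuity (Gordon): PV = PMT₁ / (r − g) = 57,000 / (r − 0.0112) = $3,496,932.52.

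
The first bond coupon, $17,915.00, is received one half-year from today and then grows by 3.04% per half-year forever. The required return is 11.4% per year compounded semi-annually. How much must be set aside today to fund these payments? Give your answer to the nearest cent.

Periodic rate r = 0.114/2 per half-year.
Growing perpetuity (Gordon): PV = PMT₁ / (r − g) = 17,915 / (r − 0.0304) = $673,496.24.

$673,496.24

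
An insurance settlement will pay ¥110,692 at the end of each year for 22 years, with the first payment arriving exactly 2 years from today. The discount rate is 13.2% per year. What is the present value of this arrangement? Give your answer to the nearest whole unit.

¥692,366

Ordinary annuity of 22 payments, first payment at period 2.
Periodic rate r = 0.132 per year.
The ordinary-annuity PV formula values the stream one period before the first payment (period 1); discount that back 1 periods:
PV₀ = 110,692 × [1 − (1+r)^−22] / r × (1+r)^−1 = ¥692,366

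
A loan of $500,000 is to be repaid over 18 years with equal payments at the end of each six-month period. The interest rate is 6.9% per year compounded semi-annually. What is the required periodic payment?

Level ordinary annuity; solve PV = PMT × [(1 − (1+r)^−n)/r] for PMT.
Periodic rate r = 0.069/2 per half-year; n is counted in half-years.
With n = 36: PMT = 500,000 / ([(1 − (1+r)^−n)/r]) = $24,465.26

$24,465.26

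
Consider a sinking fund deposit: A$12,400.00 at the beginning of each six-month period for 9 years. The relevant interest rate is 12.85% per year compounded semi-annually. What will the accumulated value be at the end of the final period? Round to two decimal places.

This is an annuity due: 18 deposits of A$12,400.00 at the beginning of each six-month period.
Periodic rate r = 0.1285/2 per half-year; n is counted in half-years.
FV = PMT × [((1+r)^n − 1)/r] × (1+r) = 12,400 × [(1+r)^18 − 1] / r × (1+r) = A$424,658.32

A$424,658.32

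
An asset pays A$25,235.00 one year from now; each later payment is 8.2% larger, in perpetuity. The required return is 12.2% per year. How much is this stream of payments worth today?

Periodic rate r = 0.122 per year.
Growing perpetuity (Gordon): PV = PMT₁ / (r − g) = 25,235 / (r − 0.082) = A$630,875.00.

A$630,875.00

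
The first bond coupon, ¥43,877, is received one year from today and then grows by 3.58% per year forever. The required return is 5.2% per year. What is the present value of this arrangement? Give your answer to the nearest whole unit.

¥2,708,457

Periodic rate r = 0.052 per year.
Growing perpetuity (Gordon): PV = PMT₁ / (r − g) = 43,877 / (r − 0.0358) = ¥2,708,457.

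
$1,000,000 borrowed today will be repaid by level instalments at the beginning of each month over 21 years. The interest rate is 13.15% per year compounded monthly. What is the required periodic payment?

$11,582.61

Level annuity due; solve PV = PMT × [(1 − (1+r)^−n)/r] × (1+r) for PMT.
Periodic rate r = 0.1315/12 per month; n is counted in months.
With n = 252: PMT = 1,000,000 / ([(1 − (1+r)^−n)/r] × (1+r)) = $11,582.61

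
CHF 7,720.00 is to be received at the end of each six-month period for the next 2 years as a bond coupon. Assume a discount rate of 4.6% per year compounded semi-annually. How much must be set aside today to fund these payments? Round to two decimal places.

This is an ordinary annuity: 4 payments of CHF 7,720.00 at the end of each six-month period.
Periodic rate r = 0.046/2 per half-year; n is counted in half-years.
PV = PMT × [(1 − (1+r)^−n)/r] = 7,720 × [1 − (1+r)^−4] / r = CHF 29,182.91

CHF 29,182.91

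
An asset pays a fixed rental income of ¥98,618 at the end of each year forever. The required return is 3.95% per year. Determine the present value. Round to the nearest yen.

¥2,496,658

Periodic rate r = 0.0395 per year.
Level perpetuity: PV = PMT / r = 98,618 / (0.0395) = ¥2,496,658.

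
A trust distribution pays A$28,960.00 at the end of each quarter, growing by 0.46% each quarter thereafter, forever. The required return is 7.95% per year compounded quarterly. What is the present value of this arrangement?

Periodic rate r = 0.0795/4 per quarter.
Growing perpetuity (Gordon): PV = PMT₁ / (r − g) = 28,960 / (r − 0.0046) = A$1,895,908.35.

A$1,895,908.35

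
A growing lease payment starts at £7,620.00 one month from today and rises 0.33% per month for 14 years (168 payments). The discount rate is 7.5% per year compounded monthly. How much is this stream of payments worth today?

Periodic rate r = 0.075/12 per month; n is counted in months.
Growing ordinary annuity: PV = PMT₁ × [1 − ((1+g)/(1+r))^n] / (r − g) = 7,620 × [1 − ((1+0.0033)/(1+r))^168] / (r − 0.0033) = £1,005,732.61.

£1,005,732.61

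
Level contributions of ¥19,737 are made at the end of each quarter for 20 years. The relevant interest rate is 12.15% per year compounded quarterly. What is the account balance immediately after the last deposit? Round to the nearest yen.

This is an ordinary annuity: 80 deposits of ¥19,737 at the end of each quarter.
Periodic rate r = 0.1215/4 per quarter; n is counted in quarters.
FV = PMT × [((1+r)^n − 1)/r] = 19,737 × [(1+r)^80 − 1] / r = ¥6,468,745

¥6,468,745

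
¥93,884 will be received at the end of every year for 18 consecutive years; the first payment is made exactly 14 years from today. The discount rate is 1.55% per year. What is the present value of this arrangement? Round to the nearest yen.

Ordinary annuity of 18 payments, first payment at period 14.
Periodic rate r = 0.0155 per year.
The ordinary-annuity PV formula values the stream one period before the first payment (period 13); discount that back 13 periods:
PV₀ = 93,884 × [1 − (1+r)^−18] / r × (1+r)^−13 = ¥1,199,355

¥1,199,355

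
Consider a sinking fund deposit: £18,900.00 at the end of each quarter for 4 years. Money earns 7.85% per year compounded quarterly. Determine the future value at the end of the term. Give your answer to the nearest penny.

£351,258.52

This is an ordinary annuity: 16 deposits of £18,900.00 at the end of each quarter.
Periodic rate r = 0.0785/4 per quarter; n is counted in quarters.
FV = PMT × [((1+r)^n − 1)/r] = 18,900 × [(1+r)^16 − 1] / r = £351,258.52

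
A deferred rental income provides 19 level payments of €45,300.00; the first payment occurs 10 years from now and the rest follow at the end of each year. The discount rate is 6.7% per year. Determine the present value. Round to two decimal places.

Ordinary annuity of 19 payments, first payment at period 10.
Periodic rate r = 0.067 per year.
The ordinary-annuity PV formula values the stream one period before the first payment (period 9); discount that back 9 periods:
PV₀ = 45,300 × [1 − (1+r)^−19] / r × (1+r)^−9 = €267,168.80

€267,168.80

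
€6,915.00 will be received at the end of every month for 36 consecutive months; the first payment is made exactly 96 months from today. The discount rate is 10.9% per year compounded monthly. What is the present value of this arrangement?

€89,596.44

Ordinary annuity of 36 payments, first payment at period 96.
Periodic rate r = 0.109/12 per month; n is counted in months.
The ordinary-annuity PV formula values the stream one period before the first payment (period 95); discount that back 95 periods:
PV₀ = 6,915 × [1 − (1+r)^−36] / r × (1+r)^−95 = €89,596.44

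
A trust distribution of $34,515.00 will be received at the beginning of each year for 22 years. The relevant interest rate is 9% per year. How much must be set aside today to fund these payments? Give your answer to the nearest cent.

This is an annuity due: 22 payments of $34,515.00 at the beginning of each year.
Periodic rate r = 0.09 per year.
PV = PMT × [(1 − (1+r)^−n)/r] × (1+r) = 34,515 × [1 − (1+r)^−22] / r × (1+r) = $355,236.79

$355,236.79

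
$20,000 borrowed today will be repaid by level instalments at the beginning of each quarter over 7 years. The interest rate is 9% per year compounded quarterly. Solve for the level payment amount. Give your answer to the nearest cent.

$949.15

Level annuity due; solve PV = PMT × [(1 − (1+r)^−n)/r] × (1+r) for PMT.
Periodic rate r = 0.09/4 per quarter; n is counted in quarters.
With n = 28: PMT = 20,000 / ([(1 − (1+r)^−n)/r] × (1+r)) = $949.15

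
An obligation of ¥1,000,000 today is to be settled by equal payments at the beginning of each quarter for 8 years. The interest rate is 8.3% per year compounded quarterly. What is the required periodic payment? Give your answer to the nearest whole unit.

Level annuity due; solve PV = PMT × [(1 − (1+r)^−n)/r] × (1+r) for PMT.
Periodic rate r = 0.083/4 per quarter; n is counted in quarters.
With n = 32: PMT = 1,000,000 / ([(1 − (1+r)^−n)/r] × (1+r)) = ¥42,201

¥42,201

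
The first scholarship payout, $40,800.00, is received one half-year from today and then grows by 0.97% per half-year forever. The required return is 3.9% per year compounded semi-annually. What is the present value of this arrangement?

Periodic rate r = 0.039/2 per half-year.
Growing perpetuity (Gordon): PV = PMT₁ / (r − g) = 40,800 / (r − 0.0097) = $4,163,265.31.

$4,163,265.31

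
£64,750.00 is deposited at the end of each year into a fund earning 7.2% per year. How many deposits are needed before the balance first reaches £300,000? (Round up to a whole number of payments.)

5 payments

Periodic rate r = 0.072 per year.
Ordinary annuity FV: 300,000 = 64,750 × [((1+r)^n − 1)/r].
(1+r)^n = 1 + 300,000 × r / 64,750, so n = ln(1 + 300,000·r/64,750) / ln(1+r) = 4.14.
Round up to a whole number of payments: n = 5.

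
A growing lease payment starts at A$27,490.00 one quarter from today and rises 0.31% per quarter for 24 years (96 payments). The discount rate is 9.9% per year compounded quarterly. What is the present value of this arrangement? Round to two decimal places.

A$1,106,274.49

Periodic rate r = 0.099/4 per quarter; n is counted in quarters.
Growing ordinary annuity: PV = PMT₁ × [1 − ((1+g)/(1+r))^n] / (r − g) = 27,490 × [1 − ((1+0.0031)/(1+r))^96] / (r − 0.0031) = A$1,106,274.49.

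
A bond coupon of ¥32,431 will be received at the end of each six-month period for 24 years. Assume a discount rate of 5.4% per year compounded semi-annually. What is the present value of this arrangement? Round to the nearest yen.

¥866,787

This is an ordinary annuity: 48 payments of ¥32,431 at the end of each six-month period.
Periodic rate r = 0.054/2 per half-year; n is counted in half-years.
PV = PMT × [(1 − (1+r)^−n)/r] = 32,431 × [1 − (1+r)^−48] / r = ¥866,787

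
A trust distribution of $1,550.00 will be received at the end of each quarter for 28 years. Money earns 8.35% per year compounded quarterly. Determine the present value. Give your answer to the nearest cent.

This is an ordinary annuity: 112 payments of $1,550.00 at the end of each quarter.
Periodic rate r = 0.0835/4 per quarter; n is counted in quarters.
PV = PMT × [(1 − (1+r)^−n)/r] = 1,550 × [1 − (1+r)^−112] / r = $66,910.12

$66,910.12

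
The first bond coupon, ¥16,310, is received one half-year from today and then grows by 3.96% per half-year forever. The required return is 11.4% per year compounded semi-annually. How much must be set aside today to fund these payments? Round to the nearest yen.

Periodic rate r = 0.114/2 per half-year.
Growing perpetuity (Gordon): PV = PMT₁ / (r − g) = 16,310 / (r − 0.0396) = ¥937,356.

¥937,356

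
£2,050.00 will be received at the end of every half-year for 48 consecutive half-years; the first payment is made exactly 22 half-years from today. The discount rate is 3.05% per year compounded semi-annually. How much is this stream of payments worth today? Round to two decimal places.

£50,515.90

Ordinary annuity of 48 payments, first payment at period 22.
Periodic rate r = 0.0305/2 per half-year; n is counted in half-years.
The ordinary-annuity PV formula values the stream one period before the first payment (period 21); discount that back 21 periods:
PV₀ = 2,050 × [1 − (1+r)^−48] / r × (1+r)^−21 = £50,515.90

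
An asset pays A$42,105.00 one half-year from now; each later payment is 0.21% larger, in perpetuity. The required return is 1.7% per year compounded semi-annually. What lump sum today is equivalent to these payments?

Periodic rate r = 0.017/2 per half-year.
Growing perpetuity (Gordon): PV = PMT₁ / (r − g) = 42,105 / (r − 0.0021) = A$6,578,906.25.

A$6,578,906.25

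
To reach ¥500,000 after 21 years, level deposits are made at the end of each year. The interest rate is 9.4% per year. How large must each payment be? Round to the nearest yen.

Level ordinary annuity; solve FV = PMT × [((1+r)^n − 1)/r] for PMT.
Periodic rate r = 0.094 per year.
With n = 21: PMT = 500,000 / ([((1+r)^n − 1)/r]) = ¥8,397

¥8,397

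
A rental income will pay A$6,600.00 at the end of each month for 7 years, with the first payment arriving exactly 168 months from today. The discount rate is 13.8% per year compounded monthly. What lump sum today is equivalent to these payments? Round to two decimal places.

Ordinary annuity of 84 payments, first payment at period 168.
Periodic rate r = 0.138/12 per month; n is counted in months.
The ordinary-annuity PV formula values the stream one period before the first payment (period 167); discount that back 167 periods:
PV₀ = 6,600 × [1 − (1+r)^−84] / r × (1+r)^−167 = A$52,484.96

A$52,484.96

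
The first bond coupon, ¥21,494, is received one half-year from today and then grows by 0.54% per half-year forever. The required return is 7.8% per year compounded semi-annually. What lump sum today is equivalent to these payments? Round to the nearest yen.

¥639,702

Periodic rate r = 0.078/2 per half-year.
Growing perpetuity (Gordon): PV = PMT₁ / (r − g) = 21,494 / (r − 0.0054) = ¥639,702.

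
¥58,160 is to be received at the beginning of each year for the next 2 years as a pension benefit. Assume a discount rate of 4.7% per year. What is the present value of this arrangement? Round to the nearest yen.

¥113,709

This is an annuity due: 2 payments of ¥58,160 at the beginning of each year.
Periodic rate r = 0.047 per year.
PV = PMT × [(1 − (1+r)^−n)/r] × (1+r) = 58,160 × [1 − (1+r)^−2] / r × (1+r) = ¥113,709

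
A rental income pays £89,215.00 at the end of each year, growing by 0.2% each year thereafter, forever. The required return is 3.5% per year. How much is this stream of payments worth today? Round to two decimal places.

£2,703,484.85

Periodic rate r = 0.035 per year.
Growing perpetuity (Gordon): PV = PMT₁ / (r − g) = 89,215 / (r − 0.002) = £2,703,484.85.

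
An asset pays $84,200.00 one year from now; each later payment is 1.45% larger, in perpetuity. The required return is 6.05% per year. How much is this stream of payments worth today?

Periodic rate r = 0.0605 per year.
Growing perpetuity (Gordon): PV = PMT₁ / (r − g) = 84,200 / (r − 0.0145) = $1,830,434.78.

$1,830,434.78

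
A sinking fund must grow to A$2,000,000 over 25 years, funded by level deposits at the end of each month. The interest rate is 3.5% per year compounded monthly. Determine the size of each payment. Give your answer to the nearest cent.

A$4,179.14

Level ordinary annuity; solve FV = PMT × [((1+r)^n − 1)/r] for PMT.
Periodic rate r = 0.035/12 per month; n is counted in months.
With n = 300: PMT = 2,000,000 / ([((1+r)^n − 1)/r]) = A$4,179.14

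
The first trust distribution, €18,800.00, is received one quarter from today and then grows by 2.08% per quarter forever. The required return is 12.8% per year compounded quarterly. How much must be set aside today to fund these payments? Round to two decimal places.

€1,678,571.43

Periodic rate r = 0.128/4 per quarter.
Growing perpetuity (Gordon): PV = PMT₁ / (r − g) = 18,800 / (r − 0.0208) = €1,678,571.43.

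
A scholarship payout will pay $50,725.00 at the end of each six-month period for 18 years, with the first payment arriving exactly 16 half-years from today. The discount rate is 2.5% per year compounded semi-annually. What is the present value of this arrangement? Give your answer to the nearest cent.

$1,214,510.45

Ordinary annuity of 36 payments, first payment at period 16.
Periodic rate r = 0.025/2 per half-year; n is counted in half-years.
The ordinary-annuity PV formula values the stream one period before the first payment (period 15); discount that back 15 periods:
PV₀ = 50,725 × [1 − (1+r)^−36] / r × (1+r)^−15 = $1,214,510.45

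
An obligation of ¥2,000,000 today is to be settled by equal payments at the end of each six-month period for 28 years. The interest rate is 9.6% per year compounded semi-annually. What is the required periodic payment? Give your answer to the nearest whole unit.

Level ordinary annuity; solve PV = PMT × [(1 − (1+r)^−n)/r] for PMT.
Periodic rate r = 0.096/2 per half-year; n is counted in half-years.
With n = 56: PMT = 2,000,000 / ([(1 − (1+r)^−n)/r]) = ¥103,493

¥103,493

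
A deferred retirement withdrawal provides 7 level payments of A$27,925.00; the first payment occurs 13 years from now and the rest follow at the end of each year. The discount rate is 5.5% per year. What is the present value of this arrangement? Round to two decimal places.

Ordinary annuity of 7 payments, first payment at period 13.
Periodic rate r = 0.055 per year.
The ordinary-annuity PV formula values the stream one period before the first payment (period 12); discount that back 12 periods:
PV₀ = 27,925 × [1 − (1+r)^−7] / r × (1+r)^−12 = A$83,471.61

A$83,471.61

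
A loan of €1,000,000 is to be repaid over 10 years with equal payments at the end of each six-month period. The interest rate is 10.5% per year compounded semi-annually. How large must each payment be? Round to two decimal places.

€81,952.28

Level ordinary annuity; solve PV = PMT × [(1 − (1+r)^−n)/r] for PMT.
Periodic rate r = 0.105/2 per half-year; n is counted in half-years.
With n = 20: PMT = 1,000,000 / ([(1 − (1+r)^−n)/r]) = €81,952.28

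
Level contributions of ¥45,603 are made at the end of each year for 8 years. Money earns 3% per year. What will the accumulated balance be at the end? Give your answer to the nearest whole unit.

This is an ordinary annuity: 8 deposits of ¥45,603 at the end of each year.
Periodic rate r = 0.03 per year.
FV = PMT × [((1+r)^n − 1)/r] = 45,603 × [(1+r)^8 − 1] / r = ¥405,517

¥405,517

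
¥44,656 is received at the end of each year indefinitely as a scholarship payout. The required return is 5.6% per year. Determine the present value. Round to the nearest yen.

Periodic rate r = 0.056 per year.
Level perpetuity: PV = PMT / r = 44,656 / (0.056) = ¥797,429.

¥797,429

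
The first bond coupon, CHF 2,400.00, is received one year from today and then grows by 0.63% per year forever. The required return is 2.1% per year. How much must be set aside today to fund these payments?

Periodic rate r = 0.021 per year.
Growing perpetuity (Gordon): PV = PMT₁ / (r − g) = 2,400 / (r − 0.0063) = CHF 163,265.31.

CHF 163,265.31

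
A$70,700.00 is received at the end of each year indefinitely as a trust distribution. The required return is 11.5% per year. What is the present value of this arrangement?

A$614,782.61

Periodic rate r = 0.115 per year.
Level perpetuity: PV = PMT / r = 70,700 / (0.115) = A$614,782.61.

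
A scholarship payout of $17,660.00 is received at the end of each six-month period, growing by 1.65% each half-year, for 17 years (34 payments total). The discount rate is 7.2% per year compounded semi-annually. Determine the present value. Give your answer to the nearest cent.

$430,988.91

Periodic rate r = 0.072/2 per half-year; n is counted in half-years.
Growing ordinary annuity: PV = PMT₁ × [1 − ((1+g)/(1+r))^n] / (r − g) = 17,660 × [1 − ((1+0.0165)/(1+r))^34] / (r − 0.0165) = $430,988.91.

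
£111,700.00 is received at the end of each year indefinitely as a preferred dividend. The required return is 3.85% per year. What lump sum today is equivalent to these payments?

£2,901,298.70

Periodic rate r = 0.0385 per year.
Level perpetuity: PV = PMT / r = 111,700 / (0.0385) = £2,901,298.70.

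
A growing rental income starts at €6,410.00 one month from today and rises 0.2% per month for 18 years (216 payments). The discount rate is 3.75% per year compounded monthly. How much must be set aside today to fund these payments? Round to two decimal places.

Periodic rate r = 0.0375/12 per month; n is counted in months.
Growing ordinary annuity: PV = PMT₁ × [1 − ((1+g)/(1+r))^n] / (r − g) = 6,410 × [1 − ((1+0.002)/(1+r))^216] / (r − 0.002) = €1,226,396.79.

€1,226,396.79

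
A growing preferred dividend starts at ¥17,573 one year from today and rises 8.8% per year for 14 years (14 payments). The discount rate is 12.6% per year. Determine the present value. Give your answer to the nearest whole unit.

¥176,472

Periodic rate r = 0.126 per year.
Growing ordinary annuity: PV = PMT₁ × [1 − ((1+g)/(1+r))^n] / (r − g) = 17,573 × [1 − ((1+0.088)/(1+r))^14] / (r − 0.088) = ¥176,472.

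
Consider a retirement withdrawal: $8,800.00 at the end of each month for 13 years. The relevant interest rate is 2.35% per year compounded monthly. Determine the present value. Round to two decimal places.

$1,181,933.44

This is an ordinary annuity: 156 payments of $8,800.00 at the end of each month.
Periodic rate r = 0.0235/12 per month; n is counted in months.
PV = PMT × [(1 − (1+r)^−n)/r] = 8,800 × [1 − (1+r)^−156] / r = $1,181,933.44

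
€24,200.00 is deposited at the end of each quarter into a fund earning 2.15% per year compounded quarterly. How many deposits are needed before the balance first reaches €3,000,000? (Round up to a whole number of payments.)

96 payments

Periodic rate r = 0.0215/4 per quarter; n is counted in quarters.
Ordinary annuity FV: 3,000,000 = 24,200 × [((1+r)^n − 1)/r].
(1+r)^n = 1 + 3,000,000 × r / 24,200, so n = ln(1 + 3,000,000·r/24,200) / ln(1+r) = 95.25.
Round up to a whole number of payments: n = 96.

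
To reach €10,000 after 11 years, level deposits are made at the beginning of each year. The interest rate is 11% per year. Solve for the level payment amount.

Level annuity due; solve FV = PMT × [((1+r)^n − 1)/r] × (1+r) for PMT.
Periodic rate r = 0.11 per year.
With n = 11: PMT = 10,000 / ([((1+r)^n − 1)/r] × (1+r)) = €460.55

€460.55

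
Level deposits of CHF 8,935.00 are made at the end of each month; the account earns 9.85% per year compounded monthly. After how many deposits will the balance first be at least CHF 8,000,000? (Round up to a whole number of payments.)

260 payments

Periodic rate r = 0.0985/12 per month; n is counted in months.
Ordinary annuity FV: 8,000,000 = 8,935 × [((1+r)^n − 1)/r].
(1+r)^n = 1 + 8,000,000 × r / 8,935, so n = ln(1 + 8,000,000·r/8,935) / ln(1+r) = 259.60.
Round up to a whole number of payments: n = 260.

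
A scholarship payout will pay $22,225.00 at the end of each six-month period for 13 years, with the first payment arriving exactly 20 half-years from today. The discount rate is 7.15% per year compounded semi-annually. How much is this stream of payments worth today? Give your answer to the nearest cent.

Ordinary annuity of 26 payments, first payment at period 20.
Periodic rate r = 0.0715/2 per half-year; n is counted in half-years.
The ordinary-annuity PV formula values the stream one period before the first payment (period 19); discount that back 19 periods:
PV₀ = 22,225 × [1 − (1+r)^−26] / r × (1+r)^−19 = $190,983.80

$190,983.80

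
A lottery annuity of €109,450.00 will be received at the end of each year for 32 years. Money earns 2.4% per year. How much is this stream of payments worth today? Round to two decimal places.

This is an ordinary annuity: 32 payments of €109,450.00 at the end of each year.
Periodic rate r = 0.024 per year.
PV = PMT × [(1 − (1+r)^−n)/r] = 109,450 × [1 − (1+r)^−32] / r = €2,425,377.18

€2,425,377.18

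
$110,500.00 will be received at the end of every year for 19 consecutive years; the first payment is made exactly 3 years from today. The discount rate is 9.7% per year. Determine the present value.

$783,599.58

Ordinary annuity of 19 payments, first payment at period 3.
Periodic rate r = 0.097 per year.
The ordinary-annuity PV formula values the stream one period before the first payment (period 2); discount that back 2 periods:
PV₀ = 110,500 × [1 − (1+r)^−19] / r × (1+r)^−2 = $783,599.58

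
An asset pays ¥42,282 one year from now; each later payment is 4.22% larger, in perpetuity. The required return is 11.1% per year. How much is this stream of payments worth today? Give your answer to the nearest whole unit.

¥614,564

Periodic rate r = 0.111 per year.
Growing perpetuity (Gordon): PV = PMT₁ / (r − g) = 42,282 / (r − 0.0422) = ¥614,564.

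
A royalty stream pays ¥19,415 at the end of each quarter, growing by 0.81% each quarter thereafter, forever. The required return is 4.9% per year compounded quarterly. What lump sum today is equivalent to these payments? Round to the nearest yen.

Periodic rate r = 0.049/4 per quarter.
Growing perpetuity (Gordon): PV = PMT₁ / (r − g) = 19,415 / (r − 0.0081) = ¥4,678,313.

¥4,678,313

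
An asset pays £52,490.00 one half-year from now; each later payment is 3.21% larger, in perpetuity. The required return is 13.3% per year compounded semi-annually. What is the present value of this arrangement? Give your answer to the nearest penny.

£1,525,872.09

Periodic rate r = 0.133/2 per half-year.
Growing perpetuity (Gordon): PV = PMT₁ / (r − g) = 52,490 / (r − 0.0321) = £1,525,872.09.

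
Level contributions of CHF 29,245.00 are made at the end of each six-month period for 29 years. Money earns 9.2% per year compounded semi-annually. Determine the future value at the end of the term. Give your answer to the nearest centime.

This is an ordinary annuity: 58 deposits of CHF 29,245.00 at the end of each six-month period.
Periodic rate r = 0.092/2 per half-year; n is counted in half-years.
FV = PMT × [((1+r)^n − 1)/r] = 29,245 × [(1+r)^58 − 1] / r = CHF 7,996,637.95

CHF 7,996,637.95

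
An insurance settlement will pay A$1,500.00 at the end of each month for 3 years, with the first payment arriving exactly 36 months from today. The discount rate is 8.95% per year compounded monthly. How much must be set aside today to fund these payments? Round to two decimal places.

Ordinary annuity of 36 payments, first payment at period 36.
Periodic rate r = 0.0895/12 per month; n is counted in months.
The ordinary-annuity PV formula values the stream one period before the first payment (period 35); discount that back 35 periods:
PV₀ = 1,500 × [1 − (1+r)^−36] / r × (1+r)^−35 = A$36,394.64

A$36,394.64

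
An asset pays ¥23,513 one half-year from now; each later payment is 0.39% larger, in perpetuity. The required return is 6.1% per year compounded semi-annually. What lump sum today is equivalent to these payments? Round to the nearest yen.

Periodic rate r = 0.061/2 per half-year.
Growing perpetuity (Gordon): PV = PMT₁ / (r − g) = 23,513 / (r − 0.0039) = ¥883,947.

¥883,947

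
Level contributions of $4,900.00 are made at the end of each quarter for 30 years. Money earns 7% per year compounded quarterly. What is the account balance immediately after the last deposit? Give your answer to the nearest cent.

$1,965,371.36

This is an ordinary annuity: 120 deposits of $4,900.00 at the end of each quarter.
Periodic rate r = 0.07/4 per quarter; n is counted in quarters.
FV = PMT × [((1+r)^n − 1)/r] = 4,900 × [(1+r)^120 − 1] / r = $1,965,371.36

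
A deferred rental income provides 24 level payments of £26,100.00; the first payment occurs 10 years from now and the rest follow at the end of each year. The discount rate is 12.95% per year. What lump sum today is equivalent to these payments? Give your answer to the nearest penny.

Ordinary annuity of 24 payments, first payment at period 10.
Periodic rate r = 0.1295 per year.
The ordinary-annuity PV formula values the stream one period before the first payment (period 9); discount that back 9 periods:
PV₀ = 26,100 × [1 − (1+r)^−24] / r × (1+r)^−9 = £63,735.37

£63,735.37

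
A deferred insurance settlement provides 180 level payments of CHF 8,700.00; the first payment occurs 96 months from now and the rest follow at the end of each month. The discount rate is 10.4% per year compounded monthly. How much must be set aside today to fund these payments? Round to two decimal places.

CHF 348,667.13

Ordinary annuity of 180 payments, first payment at period 96.
Periodic rate r = 0.104/12 per month; n is counted in months.
The ordinary-annuity PV formula values the stream one period before the first payment (period 95); discount that back 95 periods:
PV₀ = 8,700 × [1 − (1+r)^−180] / r × (1+r)^−95 = CHF 348,667.13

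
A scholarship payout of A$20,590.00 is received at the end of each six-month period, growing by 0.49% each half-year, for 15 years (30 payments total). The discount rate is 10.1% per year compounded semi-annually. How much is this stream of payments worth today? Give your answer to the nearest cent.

A$332,274.98

Periodic rate r = 0.101/2 per half-year; n is counted in half-years.
Growing ordinary annuity: PV = PMT₁ × [1 − ((1+g)/(1+r))^n] / (r − g) = 20,590 × [1 − ((1+0.0049)/(1+r))^30] / (r − 0.0049) = A$332,274.98.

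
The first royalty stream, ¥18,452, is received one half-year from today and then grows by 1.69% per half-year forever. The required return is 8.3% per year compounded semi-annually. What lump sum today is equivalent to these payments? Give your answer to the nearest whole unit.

¥750,081

Periodic rate r = 0.083/2 per half-year.
Growing perpetuity (Gordon): PV = PMT₁ / (r − g) = 18,452 / (r − 0.0169) = ¥750,081.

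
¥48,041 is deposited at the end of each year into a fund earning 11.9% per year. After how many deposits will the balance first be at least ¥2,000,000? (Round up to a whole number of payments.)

Periodic rate r = 0.119 per year.
Ordinary annuity FV: 2,000,000 = 48,041 × [((1+r)^n − 1)/r].
(1+r)^n = 1 + 2,000,000 × r / 48,041, so n = ln(1 + 2,000,000·r/48,041) / ln(1+r) = 15.87.
Round up to a whole number of payments: n = 16.

16 payments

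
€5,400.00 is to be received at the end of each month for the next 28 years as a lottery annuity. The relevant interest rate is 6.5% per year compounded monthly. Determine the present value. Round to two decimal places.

€834,600.58

This is an ordinary annuity: 336 payments of €5,400.00 at the end of each month.
Periodic rate r = 0.065/12 per month; n is counted in months.
PV = PMT × [(1 − (1+r)^−n)/r] = 5,400 × [1 − (1+r)^−336] / r = €834,600.58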